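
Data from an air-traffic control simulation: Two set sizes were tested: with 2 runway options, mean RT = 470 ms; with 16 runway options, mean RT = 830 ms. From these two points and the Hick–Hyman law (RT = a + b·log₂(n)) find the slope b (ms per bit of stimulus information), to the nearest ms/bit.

120 ms/bit

b = (RT₂ − RT₁)/(log₂ n₂ − log₂ n₁) = (830 − 470)/(4 − 1) = 120 ms/bit.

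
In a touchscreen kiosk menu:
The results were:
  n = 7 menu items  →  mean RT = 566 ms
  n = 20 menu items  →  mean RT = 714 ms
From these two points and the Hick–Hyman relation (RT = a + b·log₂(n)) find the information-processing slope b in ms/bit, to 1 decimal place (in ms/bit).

b = (RT₂ − RT₁)/(log₂ n₂ − log₂ n₁) = (714 − 566)/(4.3219 − 2.8074) = 97.717 ms/bit.

97.7 ms/bit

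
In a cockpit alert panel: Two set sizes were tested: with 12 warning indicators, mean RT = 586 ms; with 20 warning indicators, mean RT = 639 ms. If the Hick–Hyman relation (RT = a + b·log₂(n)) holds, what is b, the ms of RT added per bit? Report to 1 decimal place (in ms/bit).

Slope: b = (639 − 586) / (log₂ 20 − log₂ 12) = 53/0.7370 = 71.917 ms/bit.

71.9 ms/bit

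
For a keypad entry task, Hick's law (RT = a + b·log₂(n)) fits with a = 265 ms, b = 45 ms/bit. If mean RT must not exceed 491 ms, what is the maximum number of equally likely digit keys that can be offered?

32

Set 265 + 45·log₂ n ≤ 491 → log₂ n ≤ (491 − 265)/45 = 5.0222.
So n ≤ 2^5.0222 = 32.497; the largest integer n is 32.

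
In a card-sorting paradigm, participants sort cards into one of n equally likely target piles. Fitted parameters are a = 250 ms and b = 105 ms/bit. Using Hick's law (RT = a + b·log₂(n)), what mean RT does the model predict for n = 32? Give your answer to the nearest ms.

log₂(32) = 5 bits, so RT = 250 + 105 × 5 ≈ 775.000 ms.

775 ms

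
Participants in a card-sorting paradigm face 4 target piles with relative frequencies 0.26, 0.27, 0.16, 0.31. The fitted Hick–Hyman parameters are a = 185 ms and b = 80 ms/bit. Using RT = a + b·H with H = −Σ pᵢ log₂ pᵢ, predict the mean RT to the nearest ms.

342 ms

H = 0.26·log₂(1/0.26) + 0.27·log₂(1/0.27) + 0.16·log₂(1/0.16) + 0.31·log₂(1/0.31) = 1.9621 bits.
RT = 185 + 80 × 1.9621 = 341.97 ms.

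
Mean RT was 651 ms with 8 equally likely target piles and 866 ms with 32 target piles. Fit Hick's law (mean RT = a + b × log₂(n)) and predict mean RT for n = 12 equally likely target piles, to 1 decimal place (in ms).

713.9 ms

Fit slope and intercept:
  b = (866 − 651) / (log₂ 32 − log₂ 8) = 215 / (5 − 3) = 107.500 ms/bit
  a = 651 − 107.500 × 3 = 328.500 ms
Then RT(12) = 328.500 + 107.500 × log₂ 12 = 328.500 + 107.500 × 3.5850 ≈ 713.883 ms.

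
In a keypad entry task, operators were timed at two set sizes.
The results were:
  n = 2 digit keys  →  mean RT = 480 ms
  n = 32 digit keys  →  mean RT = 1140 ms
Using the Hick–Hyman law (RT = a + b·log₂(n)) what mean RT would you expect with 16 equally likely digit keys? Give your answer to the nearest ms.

975 ms

Solve the two-equation system in a and b:
  b = (1140 − 480) / (log₂ 32 − log₂ 2) = 660 / (5 − 1) = 165 ms/bit
  a = 480 − 165 × 1 = 315 ms
Then RT(16) = 315 + 165 × log₂ 16 = 315 + 165 × 4 ≈ 975.000 ms.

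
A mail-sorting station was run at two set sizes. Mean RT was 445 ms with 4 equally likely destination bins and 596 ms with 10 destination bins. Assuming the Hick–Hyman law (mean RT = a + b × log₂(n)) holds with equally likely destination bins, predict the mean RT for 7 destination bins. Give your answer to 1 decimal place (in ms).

RT is linear in log₂ n, so two points fix the line:
  b = (596 − 445) / (log₂ 10 − log₂ 4) = 151 / (3.3219 − 2) = 114.227 ms/bit
  a = 445 − 114.227 × 2 = 216.546 ms
Then RT(7) = 216.546 + 114.227 × log₂ 7 = 216.546 + 114.227 × 2.8074 ≈ 537.222 ms.

537.2 ms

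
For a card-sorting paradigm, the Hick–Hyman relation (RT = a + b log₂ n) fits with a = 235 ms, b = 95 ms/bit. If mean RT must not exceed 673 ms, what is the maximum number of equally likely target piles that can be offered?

24

95·log₂ n ≤ 673 − 235 = 438, giving log₂ n ≤ 4.6105 and n ≤ 24.429. The largest whole number is 24.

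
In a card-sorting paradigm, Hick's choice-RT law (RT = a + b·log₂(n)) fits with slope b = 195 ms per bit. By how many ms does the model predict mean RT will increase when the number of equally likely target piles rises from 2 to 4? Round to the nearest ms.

Only the slope matters, since a is common to both: ΔRT = b·log₂(n₂/n₁).
log₂(4) − log₂(2) = log₂(4/2) = log₂(2) = 1.
ΔRT = 195 × 1.0000 = 195.000 ms.

195 ms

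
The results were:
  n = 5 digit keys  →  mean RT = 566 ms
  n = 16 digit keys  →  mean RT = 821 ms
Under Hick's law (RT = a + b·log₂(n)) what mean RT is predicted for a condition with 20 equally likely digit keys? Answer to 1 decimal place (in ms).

RT is linear in log₂ n, so two points fix the line:
  b = (821 − 566) / (log₂ 16 − log₂ 5) = 255 / (4 − 2.3219) = 151.960 ms/bit
  a = 566 − 151.960 × 2.3219 = 213.160 ms
Then RT(20) = 213.160 + 151.960 × log₂ 20 = 213.160 + 151.960 × 4.3219 ≈ 869.920 ms.

869.9 ms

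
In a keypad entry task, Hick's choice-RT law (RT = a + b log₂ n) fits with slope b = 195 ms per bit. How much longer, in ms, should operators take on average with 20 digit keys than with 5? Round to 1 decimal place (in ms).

390.0 ms

ΔRT = (a + b log₂ n₂) − (a + b log₂ n₁) = b·(log₂ n₂ − log₂ n₁).
log₂(20) − log₂(5) = log₂(20/5) = log₂(4) = 2.
ΔRT = 195 × 2.0000 = 390.000 ms.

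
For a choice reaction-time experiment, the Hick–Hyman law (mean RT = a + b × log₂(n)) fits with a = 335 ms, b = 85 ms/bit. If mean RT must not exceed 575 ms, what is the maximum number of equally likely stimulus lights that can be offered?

7

85·log₂ n ≤ 575 − 335 = 240, giving log₂ n ≤ 2.8235 and n ≤ 7.079. The largest whole number is 7.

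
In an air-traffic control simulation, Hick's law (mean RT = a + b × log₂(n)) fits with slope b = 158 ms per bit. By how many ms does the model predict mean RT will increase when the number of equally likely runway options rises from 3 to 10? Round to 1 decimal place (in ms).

274.4 ms

ΔRT = (a + b log₂ n₂) − (a + b log₂ n₁) = b·(log₂ n₂ − log₂ n₁).
log₂(10) − log₂(3) = 3.3219 − 1.5850 = 1.7370.
ΔRT = 158 × 1.7370 = 274.441 ms.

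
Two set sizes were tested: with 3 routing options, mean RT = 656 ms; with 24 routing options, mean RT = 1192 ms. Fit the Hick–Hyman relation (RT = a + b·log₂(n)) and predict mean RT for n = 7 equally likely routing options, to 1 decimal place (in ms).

874.4 ms

Solve the two-equation system in a and b:
  b = (1192 − 656) / (log₂ 24 − log₂ 3) = 536 / (4.5850 − 1.5850) = 178.667 ms/bit
  a = 656 − 178.667 × 1.5850 = 372.820 ms
Then RT(7) = 372.820 + 178.667 × log₂ 7 = 372.820 + 178.667 × 2.8074 ≈ 874.401 ms.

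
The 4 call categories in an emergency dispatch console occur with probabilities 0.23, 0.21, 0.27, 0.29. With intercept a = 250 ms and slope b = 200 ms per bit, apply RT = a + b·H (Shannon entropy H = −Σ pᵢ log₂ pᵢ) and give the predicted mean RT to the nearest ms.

648 ms

H = 0.23·log₂(1/0.23) + 0.21·log₂(1/0.21) + 0.27·log₂(1/0.27) + 0.29·log₂(1/0.29) = 1.9884 bits.
RT = 250 + 200 × 1.9884 = 647.68 ms.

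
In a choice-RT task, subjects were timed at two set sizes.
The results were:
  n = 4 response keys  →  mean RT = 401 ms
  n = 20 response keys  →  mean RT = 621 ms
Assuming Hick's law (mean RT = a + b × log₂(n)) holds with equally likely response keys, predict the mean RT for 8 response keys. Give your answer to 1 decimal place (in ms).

495.7 ms

Fit slope and intercept:
  b = (621 − 401) / (log₂ 20 − log₂ 4) = 220 / (4.3219 − 2) = 94.749 ms/bit
  a = 401 − 94.749 × 2 = 211.502 ms
Then RT(8) = 211.502 + 94.749 × log₂ 8 = 211.502 + 94.749 × 3 ≈ 495.749 ms.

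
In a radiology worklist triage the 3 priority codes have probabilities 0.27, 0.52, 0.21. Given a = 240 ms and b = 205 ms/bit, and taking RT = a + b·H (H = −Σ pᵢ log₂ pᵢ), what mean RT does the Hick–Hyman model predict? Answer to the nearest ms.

542 ms

Entropy contributions −pᵢ log₂ pᵢ: 0.5100, 0.4906, 0.4728; sum H = 1.4734 bits.
RT = a + bH = 240 + 205·1.4734 = 542.05 ms.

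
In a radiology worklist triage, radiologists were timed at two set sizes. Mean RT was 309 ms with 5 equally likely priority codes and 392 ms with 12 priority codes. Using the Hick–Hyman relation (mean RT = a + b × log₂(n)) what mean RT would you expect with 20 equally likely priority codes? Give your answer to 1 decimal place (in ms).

440.4 ms

Solve the two-equation system in a and b:
  b = (392 − 309) / (log₂ 12 − log₂ 5) = 83 / (3.5850 − 2.3219) = 65.715 ms/bit
  a = 309 − 65.715 × 2.3219 = 156.415 ms
Then RT(20) = 156.415 + 65.715 × log₂ 20 = 156.415 + 65.715 × 4.3219 ≈ 440.430 ms.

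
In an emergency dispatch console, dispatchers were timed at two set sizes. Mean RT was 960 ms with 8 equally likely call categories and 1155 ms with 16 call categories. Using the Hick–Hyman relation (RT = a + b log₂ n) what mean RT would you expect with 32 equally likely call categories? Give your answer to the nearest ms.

Fit slope and intercept:
  b = (1155 − 960) / (log₂ 16 − log₂ 8) = 195 / (4 − 3) = 195 ms/bit
  a = 960 − 195 × 3 = 375 ms
Then RT(32) = 375 + 195 × log₂ 32 = 375 + 195 × 5 ≈ 1350.000 ms.

1350 ms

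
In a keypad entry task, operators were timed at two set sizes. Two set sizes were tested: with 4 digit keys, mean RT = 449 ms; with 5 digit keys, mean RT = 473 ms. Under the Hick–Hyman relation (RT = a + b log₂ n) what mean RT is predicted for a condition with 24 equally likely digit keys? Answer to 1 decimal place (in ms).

RT is linear in log₂ n, so two points fix the line:
  b = (473 − 449) / (log₂ 5 − log₂ 4) = 24 / (2.3219 − 2) = 74.551 ms/bit
  a = 449 − 74.551 × 2 = 299.898 ms
Then RT(24) = 299.898 + 74.551 × log₂ 24 = 299.898 + 74.551 × 4.5850 ≈ 641.711 ms.

641.7 ms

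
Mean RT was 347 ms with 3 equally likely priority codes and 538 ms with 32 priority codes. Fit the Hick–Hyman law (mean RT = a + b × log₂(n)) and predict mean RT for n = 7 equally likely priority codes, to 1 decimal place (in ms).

415.4 ms

RT is linear in log₂ n, so two points fix the line:
  b = (538 − 347) / (log₂ 32 − log₂ 3) = 191 / (5 − 1.5850) = 55.929 ms/bit
  a = 347 − 55.929 × 1.5850 = 258.354 ms
Then RT(7) = 258.354 + 55.929 × log₂ 7 = 258.354 + 55.929 × 2.8074 ≈ 415.367 ms.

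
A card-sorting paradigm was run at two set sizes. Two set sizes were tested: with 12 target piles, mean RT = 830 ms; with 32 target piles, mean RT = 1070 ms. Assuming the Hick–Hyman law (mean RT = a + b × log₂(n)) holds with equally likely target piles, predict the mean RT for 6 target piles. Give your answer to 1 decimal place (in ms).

660.4 ms

RT is linear in log₂ n, so two points fix the line:
  b = (1070 − 830) / (log₂ 32 − log₂ 12) = 240 / (5 − 3.5850) = 169.607 ms/bit
  a = 830 − 169.607 × 3.5850 = 221.966 ms
Then RT(6) = 221.966 + 169.607 × log₂ 6 = 221.966 + 169.607 × 2.5850 ≈ 660.393 ms.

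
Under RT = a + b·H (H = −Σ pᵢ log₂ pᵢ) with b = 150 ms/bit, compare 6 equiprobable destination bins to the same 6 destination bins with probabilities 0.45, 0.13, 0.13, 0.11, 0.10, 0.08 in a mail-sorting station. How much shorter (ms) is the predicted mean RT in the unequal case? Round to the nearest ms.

The RT saving is b·ΔH. Equiprobable H₀ = log₂(6) = 2.5850 bits; with the given probabilities H = 2.2577 bits.
b·(H₀ − H) = 150 × (2.5850 − 2.2577) = 49.09 ms.

49 ms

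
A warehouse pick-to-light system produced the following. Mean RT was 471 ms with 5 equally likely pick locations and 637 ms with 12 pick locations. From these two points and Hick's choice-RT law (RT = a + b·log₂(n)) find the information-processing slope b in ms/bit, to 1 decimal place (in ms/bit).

131.4 ms/bit

Slope: b = (637 − 471) / (log₂ 12 − log₂ 5) = 166/1.2630 = 131.430 ms/bit.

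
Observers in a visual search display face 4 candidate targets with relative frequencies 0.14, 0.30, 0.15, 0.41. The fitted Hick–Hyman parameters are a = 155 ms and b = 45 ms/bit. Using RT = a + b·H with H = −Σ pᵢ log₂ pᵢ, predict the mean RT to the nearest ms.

239 ms

H = 0.14·log₂(1/0.14) + 0.30·log₂(1/0.30) + 0.15·log₂(1/0.15) + 0.41·log₂(1/0.41) = 1.8561 bits.
RT = 155 + 45 × 1.8561 = 238.53 ms.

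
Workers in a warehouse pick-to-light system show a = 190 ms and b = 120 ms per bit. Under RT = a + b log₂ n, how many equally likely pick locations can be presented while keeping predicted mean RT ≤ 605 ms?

10

Information budget: (605 − 190)/120 = 3.4583 bits, so n ≤ 2^3.4583 = 10.992 → at most 10.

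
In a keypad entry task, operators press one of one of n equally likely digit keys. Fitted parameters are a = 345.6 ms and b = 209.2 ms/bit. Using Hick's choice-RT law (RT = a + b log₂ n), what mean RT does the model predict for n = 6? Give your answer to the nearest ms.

log₂(6) = 2.5850 bits, so RT = 345.6 + 209.2 × 2.5850 ≈ 886.374 ms.

886 ms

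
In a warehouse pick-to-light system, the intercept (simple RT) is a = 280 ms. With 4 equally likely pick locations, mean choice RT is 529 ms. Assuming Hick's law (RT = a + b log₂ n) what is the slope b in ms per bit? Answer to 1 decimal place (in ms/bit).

4 alternatives carry log₂ 4 = 2 bits; the choice cost is 529 − 280 = 249 ms, so b = 249/2 = 124.500 ms/bit.

124.5 ms/bit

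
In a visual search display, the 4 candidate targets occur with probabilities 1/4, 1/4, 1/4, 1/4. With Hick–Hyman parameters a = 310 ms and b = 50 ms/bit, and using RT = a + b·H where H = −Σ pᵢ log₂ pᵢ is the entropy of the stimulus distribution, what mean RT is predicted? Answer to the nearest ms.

H = −Σ pᵢ log₂ pᵢ = 0.25·2 + 0.25·2 + 0.25·2 + 0.25·2 = 2.000 bits.
RT = 310 + 50 × 2.000 = 410.00 ms.

410 ms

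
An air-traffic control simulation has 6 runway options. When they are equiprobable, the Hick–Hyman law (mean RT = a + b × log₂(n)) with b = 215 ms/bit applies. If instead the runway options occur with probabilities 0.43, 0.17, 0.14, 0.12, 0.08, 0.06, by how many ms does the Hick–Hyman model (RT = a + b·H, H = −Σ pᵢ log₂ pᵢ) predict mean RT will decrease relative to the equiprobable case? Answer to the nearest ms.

Equiprobable entropy H₀ = log₂ 6 = 2.5850 bits.
Skewed entropy H = −Σ pᵢ log₂ pᵢ = 2.2574 bits.
ΔRT = b·(H₀ − H) = 215 × 0.3276 = 70.43 ms.

70 ms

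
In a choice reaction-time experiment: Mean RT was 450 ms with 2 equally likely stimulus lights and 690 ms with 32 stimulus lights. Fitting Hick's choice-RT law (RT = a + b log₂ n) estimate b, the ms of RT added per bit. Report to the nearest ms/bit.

Slope: b = (690 − 450) / (log₂ 32 − log₂ 2) = 240/4.0000 = 60 ms/bit.

60 ms/bit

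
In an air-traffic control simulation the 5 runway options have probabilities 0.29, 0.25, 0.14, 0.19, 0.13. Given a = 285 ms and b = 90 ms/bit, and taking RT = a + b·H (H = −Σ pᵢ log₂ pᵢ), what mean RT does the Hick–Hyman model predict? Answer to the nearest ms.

H = 0.29·log₂(1/0.29) + 0.25·log₂(1/0.25) + 0.14·log₂(1/0.14) + 0.19·log₂(1/0.19) + 0.13·log₂(1/0.13) = 2.2529 bits.
RT = 285 + 90 × 2.2529 = 487.76 ms.

488 ms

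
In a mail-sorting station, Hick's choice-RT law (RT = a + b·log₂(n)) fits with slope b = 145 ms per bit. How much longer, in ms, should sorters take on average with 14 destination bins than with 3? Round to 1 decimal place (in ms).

322.2 ms

ΔRT = (a + b log₂ n₂) − (a + b log₂ n₁) = b·(log₂ n₂ − log₂ n₁).
log₂(14) − log₂(3) = 3.8074 − 1.5850 = 2.2224.
ΔRT = 145 × 2.2224 = 322.247 ms.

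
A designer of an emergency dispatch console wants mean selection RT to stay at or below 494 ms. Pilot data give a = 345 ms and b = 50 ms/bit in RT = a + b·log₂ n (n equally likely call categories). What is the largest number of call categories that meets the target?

50·log₂ n ≤ 494 − 345 = 149, giving log₂ n ≤ 2.9800 and n ≤ 7.890. The largest whole number is 7.

7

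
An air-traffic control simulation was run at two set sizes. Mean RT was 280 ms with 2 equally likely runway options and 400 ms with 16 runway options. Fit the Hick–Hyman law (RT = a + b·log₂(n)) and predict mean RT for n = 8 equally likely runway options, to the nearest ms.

360 ms

RT is linear in log₂ n, so two points fix the line:
  b = (400 − 280) / (log₂ 16 − log₂ 2) = 120 / (4 − 1) = 40 ms/bit
  a = 280 − 40 × 1 = 240 ms
Then RT(8) = 240 + 40 × log₂ 8 = 240 + 40 × 3 ≈ 360.000 ms.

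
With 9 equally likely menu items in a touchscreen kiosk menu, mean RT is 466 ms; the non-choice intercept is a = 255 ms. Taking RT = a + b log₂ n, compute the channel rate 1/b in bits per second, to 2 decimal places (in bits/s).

15.02 bits/s

b = (466 − 255)/log₂ 9 = 211/3.1699 = 66.563 ms per bit = 0.06656 s/bit; the reciprocal is 15.023 bits/s.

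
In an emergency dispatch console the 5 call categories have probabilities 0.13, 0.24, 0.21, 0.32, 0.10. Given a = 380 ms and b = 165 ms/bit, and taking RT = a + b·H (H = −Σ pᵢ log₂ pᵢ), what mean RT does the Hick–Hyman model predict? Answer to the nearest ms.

Entropy contributions −pᵢ log₂ pᵢ: 0.3826, 0.4941, 0.4728, 0.5260, 0.3322; sum H = 2.2078 bits.
RT = a + bH = 380 + 165·2.2078 = 744.29 ms.

744 ms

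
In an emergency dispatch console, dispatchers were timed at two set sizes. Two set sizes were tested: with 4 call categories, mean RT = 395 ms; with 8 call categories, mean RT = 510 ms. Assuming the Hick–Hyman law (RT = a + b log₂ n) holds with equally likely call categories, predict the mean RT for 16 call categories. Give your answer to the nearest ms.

625 ms

With log₂ n on the abscissa the relation is linear; from the two conditions:
  b = (510 − 395) / (log₂ 8 − log₂ 4) = 115 / (3 − 2) = 115 ms/bit
  a = 395 − 115 × 2 = 165 ms
Then RT(16) = 165 + 115 × log₂ 16 = 165 + 115 × 4 ≈ 625.000 ms.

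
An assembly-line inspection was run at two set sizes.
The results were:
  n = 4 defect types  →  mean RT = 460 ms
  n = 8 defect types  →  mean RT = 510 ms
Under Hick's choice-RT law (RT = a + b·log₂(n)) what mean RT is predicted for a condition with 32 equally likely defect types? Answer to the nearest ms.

Fit slope and intercept:
  b = (510 − 460) / (log₂ 8 − log₂ 4) = 50 / (3 − 2) = 50 ms/bit
  a = 460 − 50 × 2 = 360 ms
Then RT(32) = 360 + 50 × log₂ 32 = 360 + 50 × 5 ≈ 610.000 ms.

610 ms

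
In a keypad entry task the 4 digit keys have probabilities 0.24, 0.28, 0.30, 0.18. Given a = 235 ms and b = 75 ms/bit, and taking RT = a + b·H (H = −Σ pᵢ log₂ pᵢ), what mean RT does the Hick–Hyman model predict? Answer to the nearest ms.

H = 0.24·log₂(1/0.24) + 0.28·log₂(1/0.28) + 0.30·log₂(1/0.30) + 0.18·log₂(1/0.18) = 1.9748 bits.
RT = 235 + 75 × 1.9748 = 383.11 ms.

383 ms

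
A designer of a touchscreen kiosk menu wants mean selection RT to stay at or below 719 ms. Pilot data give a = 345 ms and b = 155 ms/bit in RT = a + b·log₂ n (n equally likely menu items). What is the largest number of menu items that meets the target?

5

155·log₂ n ≤ 719 − 345 = 374, giving log₂ n ≤ 2.4129 and n ≤ 5.325. The largest whole number is 5.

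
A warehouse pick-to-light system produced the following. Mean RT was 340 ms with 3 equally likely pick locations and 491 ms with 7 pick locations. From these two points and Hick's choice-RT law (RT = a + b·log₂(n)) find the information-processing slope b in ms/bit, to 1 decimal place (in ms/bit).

123.5 ms/bit

b = (RT₂ − RT₁)/(log₂ n₂ − log₂ n₁) = (491 − 340)/(2.8074 − 1.5850) = 123.528 ms/bit.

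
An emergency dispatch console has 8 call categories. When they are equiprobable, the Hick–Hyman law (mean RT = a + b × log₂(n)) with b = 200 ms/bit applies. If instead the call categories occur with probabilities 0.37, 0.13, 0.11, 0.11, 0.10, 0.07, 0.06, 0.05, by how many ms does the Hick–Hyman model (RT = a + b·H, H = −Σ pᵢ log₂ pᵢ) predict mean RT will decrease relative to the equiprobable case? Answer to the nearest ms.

The RT saving is b·ΔH. Equiprobable H₀ = log₂(8) = 3.0000 bits; with the given probabilities H = 2.6743 bits.
b·(H₀ − H) = 200 × (3.0000 − 2.6743) = 65.14 ms.

65 ms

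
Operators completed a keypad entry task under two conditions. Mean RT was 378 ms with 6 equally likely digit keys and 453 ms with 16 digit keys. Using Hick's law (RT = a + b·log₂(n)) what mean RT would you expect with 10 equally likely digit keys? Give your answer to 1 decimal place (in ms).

417.1 ms

Solve the two-equation system in a and b:
  b = (453 − 378) / (log₂ 16 − log₂ 6) = 75 / (4 − 2.5850) = 53.002 ms/bit
  a = 378 − 53.002 × 2.5850 = 240.991 ms
Then RT(10) = 240.991 + 53.002 × log₂ 10 = 240.991 + 53.002 × 3.3219 ≈ 417.061 ms.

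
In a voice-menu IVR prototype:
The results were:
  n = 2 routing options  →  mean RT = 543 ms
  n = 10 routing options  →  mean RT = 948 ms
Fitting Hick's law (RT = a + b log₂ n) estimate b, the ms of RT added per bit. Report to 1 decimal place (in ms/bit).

174.4 ms/bit

Slope: b = (948 − 543) / (log₂ 10 − log₂ 2) = 405/2.3219 = 174.424 ms/bit.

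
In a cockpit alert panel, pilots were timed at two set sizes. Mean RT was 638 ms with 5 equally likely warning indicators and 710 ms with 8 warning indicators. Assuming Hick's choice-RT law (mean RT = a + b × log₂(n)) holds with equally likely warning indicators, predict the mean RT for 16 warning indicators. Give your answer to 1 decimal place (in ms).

Fit slope and intercept:
  b = (710 − 638) / (log₂ 8 − log₂ 5) = 72 / (3 − 2.3219) = 106.183 ms/bit
  a = 638 − 106.183 × 2.3219 = 391.450 ms
Then RT(16) = 391.450 + 106.183 × log₂ 16 = 391.450 + 106.183 × 4 ≈ 816.183 ms.

816.2 ms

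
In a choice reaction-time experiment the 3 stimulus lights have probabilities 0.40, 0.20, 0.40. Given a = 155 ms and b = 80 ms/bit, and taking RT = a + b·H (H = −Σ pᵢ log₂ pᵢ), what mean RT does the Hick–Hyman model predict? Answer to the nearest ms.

277 ms

Entropy contributions −pᵢ log₂ pᵢ: 0.5288, 0.4644, 0.5288; sum H = 1.5219 bits.
RT = a + bH = 155 + 80·1.5219 = 276.75 ms.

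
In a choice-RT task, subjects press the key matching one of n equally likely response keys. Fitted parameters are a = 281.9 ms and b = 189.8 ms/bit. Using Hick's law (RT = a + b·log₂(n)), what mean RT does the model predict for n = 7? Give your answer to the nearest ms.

log₂(7) = 2.8074 bits, so RT = 281.9 + 189.8 × 2.8074 ≈ 814.736 ms.

815 ms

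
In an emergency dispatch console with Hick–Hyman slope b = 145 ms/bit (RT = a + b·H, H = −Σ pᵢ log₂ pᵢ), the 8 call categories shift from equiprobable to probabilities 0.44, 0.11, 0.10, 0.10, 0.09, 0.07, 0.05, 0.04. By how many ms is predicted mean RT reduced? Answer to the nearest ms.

70 ms

The RT saving is b·ΔH. Equiprobable H₀ = log₂(8) = 3.0000 bits; with the given probabilities H = 2.5189 bits.
b·(H₀ − H) = 145 × (3.0000 − 2.5189) = 69.76 ms.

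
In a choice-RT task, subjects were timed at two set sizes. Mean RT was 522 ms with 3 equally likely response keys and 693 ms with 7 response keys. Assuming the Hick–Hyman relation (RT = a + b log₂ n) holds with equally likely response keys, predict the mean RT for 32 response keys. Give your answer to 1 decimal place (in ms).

999.7 ms

Solve the two-equation system in a and b:
  b = (693 − 522) / (log₂ 7 − log₂ 3) = 171 / (2.8074 − 1.5850) = 139.890 ms/bit
  a = 522 − 139.890 × 1.5850 = 300.280 ms
Then RT(32) = 300.280 + 139.890 × log₂ 32 = 300.280 + 139.890 × 5 ≈ 999.728 ms.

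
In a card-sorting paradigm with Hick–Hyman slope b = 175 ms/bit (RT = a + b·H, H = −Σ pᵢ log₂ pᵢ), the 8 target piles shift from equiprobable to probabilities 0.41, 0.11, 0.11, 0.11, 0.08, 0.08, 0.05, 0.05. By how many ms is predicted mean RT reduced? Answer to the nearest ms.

Equiprobable entropy H₀ = log₂ 8 = 3.0000 bits.
Skewed entropy H = −Σ pᵢ log₂ pᵢ = 2.5935 bits.
ΔRT = b·(H₀ − H) = 175 × 0.4065 = 71.15 ms.

71 ms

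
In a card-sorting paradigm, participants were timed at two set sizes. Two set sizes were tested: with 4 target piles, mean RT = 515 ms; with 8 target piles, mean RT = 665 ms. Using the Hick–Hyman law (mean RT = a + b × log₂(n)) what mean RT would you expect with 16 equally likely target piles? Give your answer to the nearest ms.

815 ms

Fit slope and intercept:
  b = (665 − 515) / (log₂ 8 − log₂ 4) = 150 / (3 − 2) = 150 ms/bit
  a = 515 − 150 × 2 = 215 ms
Then RT(16) = 215 + 150 × log₂ 16 = 215 + 150 × 4 ≈ 815.000 ms.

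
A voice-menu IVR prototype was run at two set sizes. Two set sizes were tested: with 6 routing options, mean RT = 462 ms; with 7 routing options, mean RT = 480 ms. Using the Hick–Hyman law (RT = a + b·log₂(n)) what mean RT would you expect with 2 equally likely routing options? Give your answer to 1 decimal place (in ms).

With log₂ n on the abscissa the relation is linear; from the two conditions:
  b = (480 − 462) / (log₂ 7 − log₂ 6) = 18 / (2.8074 − 2.5850) = 80.938 ms/bit
  a = 462 − 80.938 × 2.5850 = 252.778 ms
Then RT(2) = 252.778 + 80.938 × log₂ 2 = 252.778 + 80.938 × 1 ≈ 333.716 ms.

333.7 ms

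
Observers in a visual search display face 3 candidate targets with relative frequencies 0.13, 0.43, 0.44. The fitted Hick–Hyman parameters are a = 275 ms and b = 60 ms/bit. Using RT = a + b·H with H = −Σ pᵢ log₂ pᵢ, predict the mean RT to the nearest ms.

361 ms

Entropy contributions −pᵢ log₂ pᵢ: 0.3826, 0.5236, 0.5211; sum H = 1.4274 bits.
RT = a + bH = 275 + 60·1.4274 = 360.64 ms.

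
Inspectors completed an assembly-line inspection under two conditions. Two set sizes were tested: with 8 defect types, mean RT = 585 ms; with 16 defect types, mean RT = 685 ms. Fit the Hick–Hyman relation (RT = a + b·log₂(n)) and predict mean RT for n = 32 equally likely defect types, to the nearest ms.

Fit slope and intercept:
  b = (685 − 585) / (log₂ 16 − log₂ 8) = 100 / (4 − 3) = 100 ms/bit
  a = 585 − 100 × 3 = 285 ms
Then RT(32) = 285 + 100 × log₂ 32 = 285 + 100 × 5 ≈ 785.000 ms.

785 ms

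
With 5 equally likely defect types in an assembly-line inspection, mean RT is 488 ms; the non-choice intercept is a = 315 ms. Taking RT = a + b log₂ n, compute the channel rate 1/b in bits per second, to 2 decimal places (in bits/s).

Choice component = 488 − 315 = 173 ms over log₂(5) = 2.3219 bits.
b = 173 / 2.3219 = 74.507 ms/bit, so 1/b = 13.422 bits/s.

13.42 bits/s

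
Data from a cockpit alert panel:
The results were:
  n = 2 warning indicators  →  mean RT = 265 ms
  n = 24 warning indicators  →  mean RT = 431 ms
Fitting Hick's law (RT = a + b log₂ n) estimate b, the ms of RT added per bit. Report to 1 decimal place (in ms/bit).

46.3 ms/bit

b = (RT₂ − RT₁)/(log₂ n₂ − log₂ n₁) = (431 − 265)/(4.5850 − 1) = 46.305 ms/bit.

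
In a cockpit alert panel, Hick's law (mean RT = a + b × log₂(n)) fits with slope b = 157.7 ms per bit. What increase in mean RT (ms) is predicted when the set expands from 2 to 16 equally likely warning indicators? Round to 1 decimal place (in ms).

Only the slope matters, since a is common to both: ΔRT = b·log₂(n₂/n₁).
log₂(16) − log₂(2) = log₂(16/2) = log₂(8) = 3.
ΔRT = 157.7 × 3.0000 = 473.100 ms.

473.1 ms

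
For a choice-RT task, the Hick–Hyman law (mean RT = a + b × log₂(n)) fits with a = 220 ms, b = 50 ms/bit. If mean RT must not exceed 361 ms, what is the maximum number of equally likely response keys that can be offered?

7

50·log₂ n ≤ 361 − 220 = 141, giving log₂ n ≤ 2.8200 and n ≤ 7.062. The largest whole number is 7.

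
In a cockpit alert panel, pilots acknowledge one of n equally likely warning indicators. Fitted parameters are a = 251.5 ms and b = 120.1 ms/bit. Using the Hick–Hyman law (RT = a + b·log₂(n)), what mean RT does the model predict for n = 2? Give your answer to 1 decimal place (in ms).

log₂(2) = 1 bits, so RT = 251.5 + 120.1 × 1 ≈ 371.600 ms.

371.6 ms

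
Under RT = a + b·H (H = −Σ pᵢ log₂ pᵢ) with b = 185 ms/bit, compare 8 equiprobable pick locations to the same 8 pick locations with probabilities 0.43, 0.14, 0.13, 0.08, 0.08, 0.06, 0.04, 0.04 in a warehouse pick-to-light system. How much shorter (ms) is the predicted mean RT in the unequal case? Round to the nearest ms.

92 ms

The RT saving is b·ΔH. Equiprobable H₀ = log₂(8) = 3.0000 bits; with the given probabilities H = 2.5014 bits.
b·(H₀ − H) = 185 × (3.0000 − 2.5014) = 92.25 ms.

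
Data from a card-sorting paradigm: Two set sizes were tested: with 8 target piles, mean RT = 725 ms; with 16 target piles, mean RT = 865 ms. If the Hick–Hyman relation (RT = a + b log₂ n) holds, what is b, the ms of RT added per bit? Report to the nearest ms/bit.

140 ms/bit

The slope on a log₂ axis is (865 − 725) / (4 − 3) = 140 ms/bit.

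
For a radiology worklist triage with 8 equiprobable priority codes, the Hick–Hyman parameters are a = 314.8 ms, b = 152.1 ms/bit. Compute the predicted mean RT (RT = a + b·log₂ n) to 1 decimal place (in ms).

log₂(8) = 3 bits, so RT = 314.8 + 152.1 × 3 ≈ 771.100 ms.

771.1 ms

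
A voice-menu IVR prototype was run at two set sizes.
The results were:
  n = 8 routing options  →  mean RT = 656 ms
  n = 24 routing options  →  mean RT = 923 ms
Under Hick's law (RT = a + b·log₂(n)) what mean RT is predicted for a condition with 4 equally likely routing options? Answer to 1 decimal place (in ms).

487.5 ms

With log₂ n on the abscissa the relation is linear; from the two conditions:
  b = (923 − 656) / (log₂ 24 − log₂ 8) = 267 / (4.5850 − 3) = 168.458 ms/bit
  a = 656 − 168.458 × 3 = 150.625 ms
Then RT(4) = 150.625 + 168.458 × log₂ 4 = 150.625 + 168.458 × 2 ≈ 487.542 ms.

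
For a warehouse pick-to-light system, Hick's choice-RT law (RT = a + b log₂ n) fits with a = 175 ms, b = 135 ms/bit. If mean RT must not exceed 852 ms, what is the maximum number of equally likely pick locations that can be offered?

32

Information budget: (852 − 175)/135 = 5.0148 bits, so n ≤ 2^5.0148 = 32.330 → at most 32.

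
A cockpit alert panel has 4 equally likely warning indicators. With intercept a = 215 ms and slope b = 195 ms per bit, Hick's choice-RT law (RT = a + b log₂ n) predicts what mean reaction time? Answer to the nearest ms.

log₂(4) = 2 bits, so RT = 215 + 195 × 2 ≈ 605.000 ms.

605 ms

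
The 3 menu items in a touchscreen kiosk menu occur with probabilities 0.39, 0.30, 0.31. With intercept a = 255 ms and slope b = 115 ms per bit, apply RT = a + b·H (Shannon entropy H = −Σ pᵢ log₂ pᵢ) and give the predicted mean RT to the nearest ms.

H = 0.39·log₂(1/0.39) + 0.30·log₂(1/0.30) + 0.31·log₂(1/0.31) = 1.5747 bits.
RT = 255 + 115 × 1.5747 = 436.09 ms.

436 ms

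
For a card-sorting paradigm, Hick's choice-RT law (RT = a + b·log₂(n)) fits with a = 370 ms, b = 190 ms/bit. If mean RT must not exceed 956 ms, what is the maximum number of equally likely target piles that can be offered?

Set 370 + 190·log₂ n ≤ 956 → log₂ n ≤ (956 − 370)/190 = 3.0842.
So n ≤ 2^3.0842 = 8.481; the largest integer n is 8.

8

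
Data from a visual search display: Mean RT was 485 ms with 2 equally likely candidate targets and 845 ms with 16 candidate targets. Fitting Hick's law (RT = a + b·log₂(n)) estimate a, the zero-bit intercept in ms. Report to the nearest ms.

The slope on a log₂ axis is (845 − 485) / (4 − 1) = 120 ms/bit.
a = RT₁ − b·log₂ n₁ = 485 − 120 × 1 = 365.000 ms.

365 ms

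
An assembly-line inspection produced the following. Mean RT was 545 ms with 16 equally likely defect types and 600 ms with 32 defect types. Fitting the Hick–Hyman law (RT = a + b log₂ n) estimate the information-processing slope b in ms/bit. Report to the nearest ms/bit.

55 ms/bit

Slope: b = (600 − 545) / (log₂ 32 − log₂ 16) = 55/1.0000 = 55 ms/bit.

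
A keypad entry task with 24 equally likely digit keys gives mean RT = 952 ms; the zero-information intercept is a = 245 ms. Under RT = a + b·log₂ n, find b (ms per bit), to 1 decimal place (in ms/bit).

b = (952 − 245) / log₂(24) = 707 / 4.5850 = 154.200 ms/bit.

154.2 ms/bit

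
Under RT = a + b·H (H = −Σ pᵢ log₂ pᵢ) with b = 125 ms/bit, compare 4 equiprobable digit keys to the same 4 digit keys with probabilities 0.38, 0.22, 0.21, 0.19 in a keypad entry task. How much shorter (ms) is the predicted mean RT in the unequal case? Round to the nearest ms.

Equiprobable entropy H₀ = log₂ 4 = 2.0000 bits.
Skewed entropy H = −Σ pᵢ log₂ pᵢ = 1.9391 bits.
ΔRT = b·(H₀ − H) = 125 × 0.0609 = 7.62 ms.

8 ms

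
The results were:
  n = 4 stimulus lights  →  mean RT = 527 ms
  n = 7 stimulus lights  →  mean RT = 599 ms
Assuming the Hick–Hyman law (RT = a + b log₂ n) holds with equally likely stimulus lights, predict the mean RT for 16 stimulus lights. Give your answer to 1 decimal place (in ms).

705.4 ms

Fit slope and intercept:
  b = (599 − 527) / (log₂ 7 − log₂ 4) = 72 / (2.8074 − 2) = 89.180 ms/bit
  a = 527 − 89.180 × 2 = 348.640 ms
Then RT(16) = 348.640 + 89.180 × log₂ 16 = 348.640 + 89.180 × 4 ≈ 705.360 ms.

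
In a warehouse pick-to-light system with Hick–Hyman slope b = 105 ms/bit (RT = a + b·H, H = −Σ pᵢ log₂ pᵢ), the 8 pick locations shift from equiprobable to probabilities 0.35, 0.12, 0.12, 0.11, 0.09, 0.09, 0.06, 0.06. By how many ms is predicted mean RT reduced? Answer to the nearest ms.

Equiprobable entropy H₀ = log₂ 8 = 3.0000 bits.
Skewed entropy H = −Σ pᵢ log₂ pᵢ = 2.7269 bits.
ΔRT = b·(H₀ − H) = 105 × 0.2731 = 28.68 ms.

29 ms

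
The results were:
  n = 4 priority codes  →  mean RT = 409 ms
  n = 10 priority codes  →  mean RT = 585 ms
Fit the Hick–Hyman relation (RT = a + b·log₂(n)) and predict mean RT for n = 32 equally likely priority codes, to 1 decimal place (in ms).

Fit slope and intercept:
  b = (585 − 409) / (log₂ 10 − log₂ 4) = 176 / (3.3219 − 2) = 133.139 ms/bit
  a = 409 − 133.139 × 2 = 142.722 ms
Then RT(32) = 142.722 + 133.139 × log₂ 32 = 142.722 + 133.139 × 5 ≈ 808.417 ms.

808.4 ms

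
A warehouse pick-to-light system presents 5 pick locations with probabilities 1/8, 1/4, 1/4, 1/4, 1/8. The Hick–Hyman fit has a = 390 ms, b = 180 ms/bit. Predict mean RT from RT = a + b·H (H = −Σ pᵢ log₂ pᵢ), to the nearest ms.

Each term −pᵢ log₂ pᵢ: 0.125·3 + 0.25·2 + 0.25·2 + 0.25·2 + 0.125·3; summed, H = 2.250 bits.
Mean RT = a + bH = 390 + 180·2.250 = 795.00 ms.

795 ms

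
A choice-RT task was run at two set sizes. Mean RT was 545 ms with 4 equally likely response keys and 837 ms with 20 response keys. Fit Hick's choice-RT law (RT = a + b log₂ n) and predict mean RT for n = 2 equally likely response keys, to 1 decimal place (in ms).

RT is linear in log₂ n, so two points fix the line:
  b = (837 − 545) / (log₂ 20 − log₂ 4) = 292 / (4.3219 − 2) = 125.758 ms/bit
  a = 545 − 125.758 × 2 = 293.485 ms
Then RT(2) = 293.485 + 125.758 × log₂ 2 = 293.485 + 125.758 × 1 ≈ 419.242 ms.

419.2 ms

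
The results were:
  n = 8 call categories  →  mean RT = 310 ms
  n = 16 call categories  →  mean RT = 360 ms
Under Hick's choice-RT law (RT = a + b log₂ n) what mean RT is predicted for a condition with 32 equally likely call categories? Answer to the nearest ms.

410 ms

Fit slope and intercept:
  b = (360 − 310) / (log₂ 16 − log₂ 8) = 50 / (4 − 3) = 50 ms/bit
  a = 310 − 50 × 3 = 160 ms
Then RT(32) = 160 + 50 × log₂ 32 = 160 + 50 × 5 ≈ 410.000 ms.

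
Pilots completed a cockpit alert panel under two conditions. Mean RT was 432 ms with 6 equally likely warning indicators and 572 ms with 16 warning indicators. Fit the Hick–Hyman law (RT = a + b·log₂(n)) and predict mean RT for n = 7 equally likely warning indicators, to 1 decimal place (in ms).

454.0 ms

RT is linear in log₂ n, so two points fix the line:
  b = (572 − 432) / (log₂ 16 − log₂ 6) = 140 / (4 − 2.5850) = 98.937 ms/bit
  a = 432 − 98.937 × 2.5850 = 176.251 ms
Then RT(7) = 176.251 + 98.937 × log₂ 7 = 176.251 + 98.937 × 2.8074 ≈ 454.003 ms.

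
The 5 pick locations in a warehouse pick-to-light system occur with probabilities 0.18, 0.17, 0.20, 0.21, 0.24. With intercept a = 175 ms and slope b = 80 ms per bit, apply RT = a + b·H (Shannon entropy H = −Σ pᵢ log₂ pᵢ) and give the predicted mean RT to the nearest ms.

360 ms

Entropy contributions −pᵢ log₂ pᵢ: 0.4453, 0.4346, 0.4644, 0.4728, 0.4941; sum H = 2.3112 bits.
RT = a + bH = 175 + 80·2.3112 = 359.90 ms.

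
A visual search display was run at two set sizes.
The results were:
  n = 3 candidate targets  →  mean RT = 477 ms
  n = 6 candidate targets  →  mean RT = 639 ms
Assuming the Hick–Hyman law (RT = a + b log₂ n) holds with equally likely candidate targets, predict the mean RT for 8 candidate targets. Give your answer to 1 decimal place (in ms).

Solve the two-equation system in a and b:
  b = (639 − 477) / (log₂ 6 − log₂ 3) = 162 / (2.5850 − 1.5850) = 162.000 ms/bit
  a = 477 − 162.000 × 1.5850 = 220.236 ms
Then RT(8) = 220.236 + 162.000 × log₂ 8 = 220.236 + 162.000 × 3 ≈ 706.236 ms.

706.2 ms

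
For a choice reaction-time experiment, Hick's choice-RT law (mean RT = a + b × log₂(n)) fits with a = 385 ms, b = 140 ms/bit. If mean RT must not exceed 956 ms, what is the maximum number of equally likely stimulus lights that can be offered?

Set 385 + 140·log₂ n ≤ 956 → log₂ n ≤ (956 − 385)/140 = 4.0786.
So n ≤ 2^4.0786 = 16.896; the largest integer n is 16.

16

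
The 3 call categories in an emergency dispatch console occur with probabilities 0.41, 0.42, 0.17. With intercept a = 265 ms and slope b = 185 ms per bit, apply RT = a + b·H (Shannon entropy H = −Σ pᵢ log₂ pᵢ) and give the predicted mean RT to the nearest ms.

H = 0.41·log₂(1/0.41) + 0.42·log₂(1/0.42) + 0.17·log₂(1/0.17) = 1.4876 bits.
RT = 265 + 185 × 1.4876 = 540.21 ms.

540 ms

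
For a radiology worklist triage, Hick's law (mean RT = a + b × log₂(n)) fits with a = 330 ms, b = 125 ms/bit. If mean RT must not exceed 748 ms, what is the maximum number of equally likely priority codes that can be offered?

10

Information budget: (748 − 330)/125 = 3.3440 bits, so n ≤ 2^3.3440 = 10.154 → at most 10.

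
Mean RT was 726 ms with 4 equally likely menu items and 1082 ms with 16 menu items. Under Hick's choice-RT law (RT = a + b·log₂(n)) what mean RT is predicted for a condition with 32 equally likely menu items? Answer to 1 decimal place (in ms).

1260.0 ms

RT is linear in log₂ n, so two points fix the line:
  b = (1082 − 726) / (log₂ 16 − log₂ 4) = 356 / (4 − 2) = 178.000 ms/bit
  a = 726 − 178.000 × 2 = 370.000 ms
Then RT(32) = 370.000 + 178.000 × log₂ 32 = 370.000 + 178.000 × 5 ≈ 1260.000 ms.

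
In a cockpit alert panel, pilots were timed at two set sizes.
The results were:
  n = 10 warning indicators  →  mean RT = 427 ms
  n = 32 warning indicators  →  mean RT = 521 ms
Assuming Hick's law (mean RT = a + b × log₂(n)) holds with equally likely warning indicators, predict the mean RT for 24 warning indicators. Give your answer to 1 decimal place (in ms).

Solve the two-equation system in a and b:
  b = (521 − 427) / (log₂ 32 − log₂ 10) = 94 / (5 − 3.3219) = 56.017 ms/bit
  a = 427 − 56.017 × 3.3219 = 240.917 ms
Then RT(24) = 240.917 + 56.017 × log₂ 24 = 240.917 + 56.017 × 4.5850 ≈ 497.751 ms.

497.8 ms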